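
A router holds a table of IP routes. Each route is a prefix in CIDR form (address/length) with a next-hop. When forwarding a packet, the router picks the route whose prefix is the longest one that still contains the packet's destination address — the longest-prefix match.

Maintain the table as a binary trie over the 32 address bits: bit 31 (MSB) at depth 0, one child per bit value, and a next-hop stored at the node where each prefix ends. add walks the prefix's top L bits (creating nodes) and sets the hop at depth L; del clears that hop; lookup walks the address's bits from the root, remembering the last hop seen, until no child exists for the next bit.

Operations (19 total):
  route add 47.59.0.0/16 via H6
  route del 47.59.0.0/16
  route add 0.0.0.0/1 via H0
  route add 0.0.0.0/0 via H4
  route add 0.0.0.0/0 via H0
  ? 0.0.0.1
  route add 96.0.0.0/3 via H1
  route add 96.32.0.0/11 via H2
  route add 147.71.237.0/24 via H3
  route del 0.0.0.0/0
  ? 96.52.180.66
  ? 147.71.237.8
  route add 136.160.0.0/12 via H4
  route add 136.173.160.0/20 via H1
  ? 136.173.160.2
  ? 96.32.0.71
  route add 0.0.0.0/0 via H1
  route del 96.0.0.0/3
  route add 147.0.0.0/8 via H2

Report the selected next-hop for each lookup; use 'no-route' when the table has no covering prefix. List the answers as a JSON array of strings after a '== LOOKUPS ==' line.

Process each operation:
  add 47.59.0.0/16 -> H6 at depth 16
  del 47.59.0.0/16 (clear depth 16)
  add 0.0.0.0/1 -> H0 at depth 1
  add 0.0.0.0/0 -> H4 at depth 0
  add 0.0.0.0/0 -> H0 at depth 0
  Q 0.0.0.1: descend 00 ; hops seen [H0,H0] ; pick H0
  add 96.0.0.0/3 -> H1 at depth 3
  add 96.32.0.0/11 -> H2 at depth 11
  add 147.71.237.0/24 -> H3 at depth 24
  del 0.0.0.0/0 (clear depth 0)
  Q 96.52.180.66: descend 01100000001 ; hops seen [H0,H1,H2] ; pick H2
  Q 147.71.237.8: descend 100100110100011111101101 ; hops seen [H3] ; pick H3
  add 136.160.0.0/12 -> H4 at depth 12
  add 136.173.160.0/20 -> H1 at depth 20
  Q 136.173.160.2: descend 10001000101011011010 ; hops seen [H4,H1] ; pick H1
  Q 96.32.0.71: descend 01100000001 ; hops seen [H0,H1,H2] ; pick H2
  add 0.0.0.0/0 -> H1 at depth 0
  del 96.0.0.0/3 (clear depth 3)
  add 147.0.0.0/8 -> H2 at depth 8

== LOOKUPS ==
["H0","H2","H3","H1","H2"]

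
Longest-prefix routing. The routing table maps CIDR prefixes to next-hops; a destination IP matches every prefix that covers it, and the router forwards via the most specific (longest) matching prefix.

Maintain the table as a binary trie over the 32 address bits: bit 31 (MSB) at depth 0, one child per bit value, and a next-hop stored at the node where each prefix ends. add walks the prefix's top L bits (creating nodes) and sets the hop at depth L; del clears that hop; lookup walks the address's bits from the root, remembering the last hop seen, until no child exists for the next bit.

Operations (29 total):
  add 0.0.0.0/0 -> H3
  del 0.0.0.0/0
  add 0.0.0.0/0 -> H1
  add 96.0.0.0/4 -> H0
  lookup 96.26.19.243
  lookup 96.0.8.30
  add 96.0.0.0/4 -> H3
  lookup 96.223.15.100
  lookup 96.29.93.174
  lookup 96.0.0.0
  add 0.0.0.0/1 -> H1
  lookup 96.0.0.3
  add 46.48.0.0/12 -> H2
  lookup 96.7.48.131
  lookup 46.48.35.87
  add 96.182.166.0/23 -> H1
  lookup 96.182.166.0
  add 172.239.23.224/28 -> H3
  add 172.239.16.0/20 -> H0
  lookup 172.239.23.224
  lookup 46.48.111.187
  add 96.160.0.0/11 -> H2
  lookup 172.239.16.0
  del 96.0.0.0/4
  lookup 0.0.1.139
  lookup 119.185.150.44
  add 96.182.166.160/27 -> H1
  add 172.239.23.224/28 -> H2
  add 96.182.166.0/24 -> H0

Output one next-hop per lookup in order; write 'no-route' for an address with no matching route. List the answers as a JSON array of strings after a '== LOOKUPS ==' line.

Trace:
  add 0.0.0.0/0 -> H3 at depth 0
  - 0.0.0.0/0 clear@0
  add 0.0.0.0/0 -> H1 at depth 0
  add 96.0.0.0/4 -> H0 at depth 4
  ? 96.26.19.243  path d0:H1→d1:-→d2:-→d3:-→d4:H0  best=H0
  ? 96.0.8.30  path d0:H1→d1:-→d2:-→d3:-→d4:H0  best=H0
  add 96.0.0.0/4 -> H3 at depth 4
  ? 96.223.15.100  path d0:H1→d1:-→d2:-→d3:-→d4:H3  best=H3
  ? 96.29.93.174  path d0:H1→d1:-→d2:-→d3:-→d4:H3  best=H3
  ? 96.0.0.0  path d0:H1→d1:-→d2:-→d3:-→d4:H3  best=H3
  add 0.0.0.0/1 -> H1 at depth 1
  ? 96.0.0.3  path d0:H1→d1:H1→d2:-→d3:-→d4:H3  best=H3
  add 46.48.0.0/12 -> H2 at depth 12
  ? 96.7.48.131  path d0:H1→d1:H1→d2:-→d3:-→d4:H3  best=H3
  ? 46.48.35.87  path d0:H1→d1:H1→d2:-→d3:-→d4:-→d5:-→d6:-→d7:-→d8:-→d9:-→d10:-→d11:-→d12:H2  best=H2
  add 96.182.166.0/23 -> H1 at depth 23
  ? 96.182.166.0  path d0:H1→d1:H1→d2:-→d3:-→d4:H3→d5:-→d6:-→d7:-→d8:-→d9:-→d10:-→d11:-→d12:-→d13:-→d14:-→d15:-→d16:-→d17:-→d18:-→d19:-→d20:-→d21:-→d22:-→d23:H1  best=H1
  add 172.239.23.224/28 -> H3 at depth 28
  add 172.239.16.0/20 -> H0 at depth 20
  ? 172.239.23.224  path d0:H1→d1:-→d2:-→d3:-→d4:-→d5:-→d6:-→d7:-→d8:-→d9:-→d10:-→d11:-→d12:-→d13:-→d14:-→d15:-→d16:-→d17:-→d18:-→d19:-→d20:H0→d21:-→d22:-→d23:-→d24:-→d25:-→d26:-→d27:-→d28:H3  best=H3
  ? 46.48.111.187  path d0:H1→d1:H1→d2:-→d3:-→d4:-→d5:-→d6:-→d7:-→d8:-→d9:-→d10:-→d11:-→d12:H2  best=H2
  add 96.160.0.0/11 -> H2 at depth 11
  ? 172.239.16.0  path d0:H1→d1:-→d2:-→d3:-→d4:-→d5:-→d6:-→d7:-→d8:-→d9:-→d10:-→d11:-→d12:-→d13:-→d14:-→d15:-→d16:-→d17:-→d18:-→d19:-→d20:H0→d21:-  best=H0
  - 96.0.0.0/4 clear@4
  ? 0.0.1.139  path d0:H1→d1:H1→d2:-  best=H1
  ? 119.185.150.44  path d0:H1→d1:H1→d2:-→d3:-  best=H1
  add 96.182.166.160/27 -> H1 at depth 27
  add 172.239.23.224/28 -> H2 at depth 28
  add 96.182.166.0/24 -> H0 at depth 24

== LOOKUPS ==
["H0","H0","H3","H3","H3","H3","H3","H2","H1","H3","H2","H0","H1","H1"]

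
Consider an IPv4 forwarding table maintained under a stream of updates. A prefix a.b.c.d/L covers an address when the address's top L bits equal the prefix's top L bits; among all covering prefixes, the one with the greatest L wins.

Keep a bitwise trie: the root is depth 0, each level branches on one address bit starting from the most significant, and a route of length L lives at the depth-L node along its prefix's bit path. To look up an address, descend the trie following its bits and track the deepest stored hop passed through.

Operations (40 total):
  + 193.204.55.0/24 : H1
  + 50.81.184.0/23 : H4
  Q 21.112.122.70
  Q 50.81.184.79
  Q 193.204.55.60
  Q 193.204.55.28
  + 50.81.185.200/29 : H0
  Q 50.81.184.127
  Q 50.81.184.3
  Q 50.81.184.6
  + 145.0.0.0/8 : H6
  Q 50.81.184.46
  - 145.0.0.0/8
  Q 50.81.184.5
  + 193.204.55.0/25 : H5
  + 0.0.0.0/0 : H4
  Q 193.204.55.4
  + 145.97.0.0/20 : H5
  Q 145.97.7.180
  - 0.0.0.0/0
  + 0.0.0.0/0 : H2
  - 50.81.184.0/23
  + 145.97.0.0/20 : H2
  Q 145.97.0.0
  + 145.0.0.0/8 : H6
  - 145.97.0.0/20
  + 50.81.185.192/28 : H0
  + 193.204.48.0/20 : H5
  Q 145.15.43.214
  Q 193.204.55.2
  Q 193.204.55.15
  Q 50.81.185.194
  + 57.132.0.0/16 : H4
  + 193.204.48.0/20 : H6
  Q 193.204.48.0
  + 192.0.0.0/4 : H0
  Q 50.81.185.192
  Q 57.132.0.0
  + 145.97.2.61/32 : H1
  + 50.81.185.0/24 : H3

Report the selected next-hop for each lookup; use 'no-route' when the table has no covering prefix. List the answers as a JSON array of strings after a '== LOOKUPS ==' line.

Trace:
  + 193.204.55.0/24 (H1) depth=24
  + 50.81.184.0/23 (H4) depth=23
  Q 21.112.122.70: descend 00 ; hops seen [∅] ; pick no-route
  Q 50.81.184.79: descend 00110010010100011011100 ; hops seen [H4] ; pick H4
  Q 193.204.55.60: descend 110000011100110000110111 ; hops seen [H1] ; pick H1
  Q 193.204.55.28: descend 110000011100110000110111 ; hops seen [H1] ; pick H1
  + 50.81.185.200/29 (H0) depth=29
  Q 50.81.184.127: descend 00110010010100011011100 ; hops seen [H4] ; pick H4
  Q 50.81.184.3: descend 00110010010100011011100 ; hops seen [H4] ; pick H4
  Q 50.81.184.6: descend 00110010010100011011100 ; hops seen [H4] ; pick H4
  + 145.0.0.0/8 (H6) depth=8
  Q 50.81.184.46: descend 00110010010100011011100 ; hops seen [H4] ; pick H4
  - 145.0.0.0/8 clear@8
  Q 50.81.184.5: descend 00110010010100011011100 ; hops seen [H4] ; pick H4
  + 193.204.55.0/25 (H5) depth=25
  + 0.0.0.0/0 (H4) depth=0
  Q 193.204.55.4: descend 1100000111001100001101110 ; hops seen [H4,H1,H5] ; pick H5
  + 145.97.0.0/20 (H5) depth=20
  Q 145.97.7.180: descend 10010001011000010000 ; hops seen [H4,H5] ; pick H5
  - 0.0.0.0/0 clear@0
  + 0.0.0.0/0 (H2) depth=0
  - 50.81.184.0/23 clear@23
  + 145.97.0.0/20 (H2) depth=20
  Q 145.97.0.0: descend 10010001011000010000 ; hops seen [H2,H2] ; pick H2
  + 145.0.0.0/8 (H6) depth=8
  - 145.97.0.0/20 clear@20
  + 50.81.185.192/28 (H0) depth=28
  + 193.204.48.0/20 (H5) depth=20
  Q 145.15.43.214: descend 100100010 ; hops seen [H2,H6] ; pick H6
  Q 193.204.55.2: descend 1100000111001100001101110 ; hops seen [H2,H5,H1,H5] ; pick H5
  Q 193.204.55.15: descend 1100000111001100001101110 ; hops seen [H2,H5,H1,H5] ; pick H5
  Q 50.81.185.194: descend 0011001001010001101110011100 ; hops seen [H2,H0] ; pick H0
  + 57.132.0.0/16 (H4) depth=16
  + 193.204.48.0/20 (H6) depth=20
  Q 193.204.48.0: descend 110000011100110000110 ; hops seen [H2,H6] ; pick H6
  + 192.0.0.0/4 (H0) depth=4
  Q 50.81.185.192: descend 0011001001010001101110011100 ; hops seen [H2,H0] ; pick H0
  Q 57.132.0.0: descend 0011100110000100 ; hops seen [H2,H4] ; pick H4
  + 145.97.2.61/32 (H1) depth=32
  + 50.81.185.0/24 (H3) depth=24

== LOOKUPS ==
["no-route","H4","H1","H1","H4","H4","H4","H4","H4","H5","H5","H2","H6","H5","H5","H0","H6","H0","H4"]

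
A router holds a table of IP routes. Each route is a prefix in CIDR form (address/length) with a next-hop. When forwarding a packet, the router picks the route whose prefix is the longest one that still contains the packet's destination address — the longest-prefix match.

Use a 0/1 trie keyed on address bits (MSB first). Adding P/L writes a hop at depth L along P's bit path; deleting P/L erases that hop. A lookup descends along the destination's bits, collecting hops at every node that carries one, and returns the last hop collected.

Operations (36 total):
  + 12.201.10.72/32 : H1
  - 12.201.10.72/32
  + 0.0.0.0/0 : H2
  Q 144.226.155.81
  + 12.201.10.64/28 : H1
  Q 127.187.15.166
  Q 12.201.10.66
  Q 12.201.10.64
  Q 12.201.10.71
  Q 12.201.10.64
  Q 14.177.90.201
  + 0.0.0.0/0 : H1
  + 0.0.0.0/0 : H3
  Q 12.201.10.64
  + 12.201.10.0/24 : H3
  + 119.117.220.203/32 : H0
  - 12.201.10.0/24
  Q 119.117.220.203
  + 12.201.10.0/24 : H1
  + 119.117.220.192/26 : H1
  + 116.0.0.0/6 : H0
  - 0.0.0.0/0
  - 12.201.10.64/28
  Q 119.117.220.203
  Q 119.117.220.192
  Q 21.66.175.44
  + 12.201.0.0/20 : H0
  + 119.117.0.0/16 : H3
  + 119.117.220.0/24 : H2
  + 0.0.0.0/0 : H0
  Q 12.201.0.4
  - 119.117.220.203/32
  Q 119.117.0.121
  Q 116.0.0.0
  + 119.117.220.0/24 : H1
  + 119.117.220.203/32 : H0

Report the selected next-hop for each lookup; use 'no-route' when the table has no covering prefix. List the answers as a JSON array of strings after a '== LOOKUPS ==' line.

Trace:
  add 12.201.10.72/32 -> H1 at depth 32
  - 12.201.10.72/32 clear@32
  add 0.0.0.0/0 -> H2 at depth 0
  Q 144.226.155.81: descend ε ; hops seen [H2] ; pick H2
  add 12.201.10.64/28 -> H1 at depth 28
  Q 127.187.15.166: descend 0 ; hops seen [H2] ; pick H2
  Q 12.201.10.66: descend 0000110011001001000010100100 ; hops seen [H2,H1] ; pick H1
  Q 12.201.10.64: descend 0000110011001001000010100100 ; hops seen [H2,H1] ; pick H1
  Q 12.201.10.71: descend 0000110011001001000010100100 ; hops seen [H2,H1] ; pick H1
  Q 12.201.10.64: descend 0000110011001001000010100100 ; hops seen [H2,H1] ; pick H1
  Q 14.177.90.201: descend 000011 ; hops seen [H2] ; pick H2
  add 0.0.0.0/0 -> H1 at depth 0
  add 0.0.0.0/0 -> H3 at depth 0
  Q 12.201.10.64: descend 0000110011001001000010100100 ; hops seen [H3,H1] ; pick H1
  add 12.201.10.0/24 -> H3 at depth 24
  add 119.117.220.203/32 -> H0 at depth 32
  - 12.201.10.0/24 clear@24
  Q 119.117.220.203: descend 01110111011101011101110011001011 ; hops seen [H3,H0] ; pick H0
  add 12.201.10.0/24 -> H1 at depth 24
  add 119.117.220.192/26 -> H1 at depth 26
  add 116.0.0.0/6 -> H0 at depth 6
  - 0.0.0.0/0 clear@0
  - 12.201.10.64/28 clear@28
  Q 119.117.220.203: descend 01110111011101011101110011001011 ; hops seen [H0,H1,H0] ; pick H0
  Q 119.117.220.192: descend 0111011101110101110111001100 ; hops seen [H0,H1] ; pick H1
  Q 21.66.175.44: descend 000 ; hops seen [∅] ; pick no-route
  add 12.201.0.0/20 -> H0 at depth 20
  add 119.117.0.0/16 -> H3 at depth 16
  add 119.117.220.0/24 -> H2 at depth 24
  add 0.0.0.0/0 -> H0 at depth 0
  Q 12.201.0.4: descend 00001100110010010000 ; hops seen [H0,H0] ; pick H0
  - 119.117.220.203/32 clear@32
  Q 119.117.0.121: descend 0111011101110101 ; hops seen [H0,H0,H3] ; pick H3
  Q 116.0.0.0: descend 011101 ; hops seen [H0,H0] ; pick H0
  add 119.117.220.0/24 -> H1 at depth 24
  add 119.117.220.203/32 -> H0 at depth 32

== LOOKUPS ==
["H2","H2","H1","H1","H1","H1","H2","H1","H0","H0","H1","no-route","H0","H3","H0"]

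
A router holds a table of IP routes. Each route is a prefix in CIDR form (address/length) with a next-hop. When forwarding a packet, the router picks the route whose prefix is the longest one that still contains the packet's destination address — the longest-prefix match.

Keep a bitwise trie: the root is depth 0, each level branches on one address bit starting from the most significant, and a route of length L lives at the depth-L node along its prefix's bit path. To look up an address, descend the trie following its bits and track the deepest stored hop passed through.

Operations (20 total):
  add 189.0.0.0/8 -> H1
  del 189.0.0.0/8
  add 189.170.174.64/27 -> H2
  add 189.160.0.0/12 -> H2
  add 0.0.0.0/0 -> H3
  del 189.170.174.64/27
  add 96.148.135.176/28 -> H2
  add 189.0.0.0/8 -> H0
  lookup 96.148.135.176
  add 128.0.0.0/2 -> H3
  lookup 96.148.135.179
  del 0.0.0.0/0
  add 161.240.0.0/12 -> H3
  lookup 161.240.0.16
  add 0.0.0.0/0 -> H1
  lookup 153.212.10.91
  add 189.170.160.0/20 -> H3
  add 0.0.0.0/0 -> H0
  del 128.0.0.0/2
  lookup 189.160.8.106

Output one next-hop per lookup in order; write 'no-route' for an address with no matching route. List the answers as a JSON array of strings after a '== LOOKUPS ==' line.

Trace:
  add 189.0.0.0/8 -> H1 at depth 8
  del 189.0.0.0/8 (clear depth 8)
  add 189.170.174.64/27 -> H2 at depth 27
  add 189.160.0.0/12 -> H2 at depth 12
  add 0.0.0.0/0 -> H3 at depth 0
  del 189.170.174.64/27 (clear depth 27)
  add 96.148.135.176/28 -> H2 at depth 28
  add 189.0.0.0/8 -> H0 at depth 8
  lookup 96.148.135.176: bits 0110000010010100100001111011 walk d0:H3→d1:-→d2:-→d3:-→d4:-→d5:-→d6:-→d7:-→d8:-→d9:-→d10:-→d11:-→d12:-→d13:-→d14:-→d15:-→d16:-→d17:-→d18:-→d19:-→d20:-→d21:-→d22:-→d23:-→d24:-→d25:-→d26:-→d27:-→d28:H2 -> H2
  add 128.0.0.0/2 -> H3 at depth 2
  lookup 96.148.135.179: bits 0110000010010100100001111011 walk d0:H3→d1:-→d2:-→d3:-→d4:-→d5:-→d6:-→d7:-→d8:-→d9:-→d10:-→d11:-→d12:-→d13:-→d14:-→d15:-→d16:-→d17:-→d18:-→d19:-→d20:-→d21:-→d22:-→d23:-→d24:-→d25:-→d26:-→d27:-→d28:H2 -> H2
  del 0.0.0.0/0 (clear depth 0)
  add 161.240.0.0/12 -> H3 at depth 12
  lookup 161.240.0.16: bits 101000011111 walk d0:-→d1:-→d2:H3→d3:-→d4:-→d5:-→d6:-→d7:-→d8:-→d9:-→d10:-→d11:-→d12:H3 -> H3
  add 0.0.0.0/0 -> H1 at depth 0
  lookup 153.212.10.91: bits 10 walk d0:H1→d1:-→d2:H3 -> H3
  add 189.170.160.0/20 -> H3 at depth 20
  add 0.0.0.0/0 -> H0 at depth 0
  del 128.0.0.0/2 (clear depth 2)
  lookup 189.160.8.106: bits 101111011010 walk d0:H0→d1:-→d2:-→d3:-→d4:-→d5:-→d6:-→d7:-→d8:H0→d9:-→d10:-→d11:-→d12:H2 -> H2

== LOOKUPS ==
["H2","H2","H3","H3","H2"]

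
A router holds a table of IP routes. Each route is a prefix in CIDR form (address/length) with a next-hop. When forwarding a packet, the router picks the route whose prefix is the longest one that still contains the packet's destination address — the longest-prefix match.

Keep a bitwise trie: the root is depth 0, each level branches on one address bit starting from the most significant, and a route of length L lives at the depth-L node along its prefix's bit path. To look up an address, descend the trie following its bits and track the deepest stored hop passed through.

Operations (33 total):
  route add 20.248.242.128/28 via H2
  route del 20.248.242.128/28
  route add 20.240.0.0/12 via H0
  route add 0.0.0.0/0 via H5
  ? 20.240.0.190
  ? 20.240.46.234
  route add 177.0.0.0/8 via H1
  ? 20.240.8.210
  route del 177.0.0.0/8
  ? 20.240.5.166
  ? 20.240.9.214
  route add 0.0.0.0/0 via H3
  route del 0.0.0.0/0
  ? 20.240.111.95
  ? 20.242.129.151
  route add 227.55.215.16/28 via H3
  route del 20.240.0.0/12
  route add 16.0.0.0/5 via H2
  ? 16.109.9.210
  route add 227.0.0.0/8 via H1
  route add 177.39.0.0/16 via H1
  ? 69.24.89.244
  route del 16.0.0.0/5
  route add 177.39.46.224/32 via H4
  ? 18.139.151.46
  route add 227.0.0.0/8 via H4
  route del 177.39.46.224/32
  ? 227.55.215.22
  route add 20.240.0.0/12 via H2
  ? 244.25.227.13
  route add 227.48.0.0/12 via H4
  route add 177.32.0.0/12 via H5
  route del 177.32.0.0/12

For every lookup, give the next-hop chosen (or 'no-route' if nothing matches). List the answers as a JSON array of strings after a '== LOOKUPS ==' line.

Apply in order:
  add 20.248.242.128/28 -> H2 at depth 28
  del 20.248.242.128/28 (clear depth 28)
  add 20.240.0.0/12 -> H0 at depth 12
  add 0.0.0.0/0 -> H5 at depth 0
  ? 20.240.0.190  path d0:H5→d1:-→d2:-→d3:-→d4:-→d5:-→d6:-→d7:-→d8:-→d9:-→d10:-→d11:-→d12:H0  best=H0
  ? 20.240.46.234  path d0:H5→d1:-→d2:-→d3:-→d4:-→d5:-→d6:-→d7:-→d8:-→d9:-→d10:-→d11:-→d12:H0  best=H0
  add 177.0.0.0/8 -> H1 at depth 8
  ? 20.240.8.210  path d0:H5→d1:-→d2:-→d3:-→d4:-→d5:-→d6:-→d7:-→d8:-→d9:-→d10:-→d11:-→d12:H0  best=H0
  del 177.0.0.0/8 (clear depth 8)
  ? 20.240.5.166  path d0:H5→d1:-→d2:-→d3:-→d4:-→d5:-→d6:-→d7:-→d8:-→d9:-→d10:-→d11:-→d12:H0  best=H0
  ? 20.240.9.214  path d0:H5→d1:-→d2:-→d3:-→d4:-→d5:-→d6:-→d7:-→d8:-→d9:-→d10:-→d11:-→d12:H0  best=H0
  add 0.0.0.0/0 -> H3 at depth 0
  del 0.0.0.0/0 (clear depth 0)
  ? 20.240.111.95  path d0:-→d1:-→d2:-→d3:-→d4:-→d5:-→d6:-→d7:-→d8:-→d9:-→d10:-→d11:-→d12:H0  best=H0
  ? 20.242.129.151  path d0:-→d1:-→d2:-→d3:-→d4:-→d5:-→d6:-→d7:-→d8:-→d9:-→d10:-→d11:-→d12:H0  best=H0
  add 227.55.215.16/28 -> H3 at depth 28
  del 20.240.0.0/12 (clear depth 12)
  add 16.0.0.0/5 -> H2 at depth 5
  ? 16.109.9.210  path d0:-→d1:-→d2:-→d3:-→d4:-→d5:H2  best=H2
  add 227.0.0.0/8 -> H1 at depth 8
  add 177.39.0.0/16 -> H1 at depth 16
  ? 69.24.89.244  path d0:-→d1:-  best=no-route
  del 16.0.0.0/5 (clear depth 5)
  add 177.39.46.224/32 -> H4 at depth 32
  ? 18.139.151.46  path d0:-→d1:-→d2:-→d3:-→d4:-→d5:-  best=no-route
  add 227.0.0.0/8 -> H4 at depth 8
  del 177.39.46.224/32 (clear depth 32)
  ? 227.55.215.22  path d0:-→d1:-→d2:-→d3:-→d4:-→d5:-→d6:-→d7:-→d8:H4→d9:-→d10:-→d11:-→d12:-→d13:-→d14:-→d15:-→d16:-→d17:-→d18:-→d19:-→d20:-→d21:-→d22:-→d23:-→d24:-→d25:-→d26:-→d27:-→d28:H3  best=H3
  add 20.240.0.0/12 -> H2 at depth 12
  ? 244.25.227.13  path d0:-→d1:-→d2:-→d3:-  best=no-route
  add 227.48.0.0/12 -> H4 at depth 12
  add 177.32.0.0/12 -> H5 at depth 12
  del 177.32.0.0/12 (clear depth 12)

== LOOKUPS ==
["H0","H0","H0","H0","H0","H0","H0","H2","no-route","no-route","H3","no-route"]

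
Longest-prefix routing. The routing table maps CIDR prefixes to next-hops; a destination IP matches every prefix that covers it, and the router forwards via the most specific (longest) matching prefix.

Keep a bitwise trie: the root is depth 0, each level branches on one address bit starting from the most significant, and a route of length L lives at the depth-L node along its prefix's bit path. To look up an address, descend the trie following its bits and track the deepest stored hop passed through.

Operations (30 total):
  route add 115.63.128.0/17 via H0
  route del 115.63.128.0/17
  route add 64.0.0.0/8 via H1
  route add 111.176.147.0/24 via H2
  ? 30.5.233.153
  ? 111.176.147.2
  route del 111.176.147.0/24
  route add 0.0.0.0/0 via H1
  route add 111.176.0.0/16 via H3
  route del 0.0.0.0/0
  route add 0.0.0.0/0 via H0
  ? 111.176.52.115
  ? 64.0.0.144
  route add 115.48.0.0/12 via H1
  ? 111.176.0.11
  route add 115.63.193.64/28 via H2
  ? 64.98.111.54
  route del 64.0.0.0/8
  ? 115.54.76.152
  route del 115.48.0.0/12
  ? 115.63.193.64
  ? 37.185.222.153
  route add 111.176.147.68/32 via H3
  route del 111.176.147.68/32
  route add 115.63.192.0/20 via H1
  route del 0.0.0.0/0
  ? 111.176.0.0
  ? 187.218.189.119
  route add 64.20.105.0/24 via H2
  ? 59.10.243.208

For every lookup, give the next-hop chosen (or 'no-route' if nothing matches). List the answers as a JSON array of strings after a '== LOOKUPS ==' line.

Trace:
  add 115.63.128.0/17 -> H0 at depth 17
  - 115.63.128.0/17 clear@17
  add 64.0.0.0/8 -> H1 at depth 8
  add 111.176.147.0/24 -> H2 at depth 24
  ? 30.5.233.153  path d0:-→d1:-  best=no-route
  ? 111.176.147.2  path d0:-→d1:-→d2:-→d3:-→d4:-→d5:-→d6:-→d7:-→d8:-→d9:-→d10:-→d11:-→d12:-→d13:-→d14:-→d15:-→d16:-→d17:-→d18:-→d19:-→d20:-→d21:-→d22:-→d23:-→d24:H2  best=H2
  - 111.176.147.0/24 clear@24
  add 0.0.0.0/0 -> H1 at depth 0
  add 111.176.0.0/16 -> H3 at depth 16
  - 0.0.0.0/0 clear@0
  add 0.0.0.0/0 -> H0 at depth 0
  ? 111.176.52.115  path d0:H0→d1:-→d2:-→d3:-→d4:-→d5:-→d6:-→d7:-→d8:-→d9:-→d10:-→d11:-→d12:-→d13:-→d14:-→d15:-→d16:H3  best=H3
  ? 64.0.0.144  path d0:H0→d1:-→d2:-→d3:-→d4:-→d5:-→d6:-→d7:-→d8:H1  best=H1
  add 115.48.0.0/12 -> H1 at depth 12
  ? 111.176.0.11  path d0:H0→d1:-→d2:-→d3:-→d4:-→d5:-→d6:-→d7:-→d8:-→d9:-→d10:-→d11:-→d12:-→d13:-→d14:-→d15:-→d16:H3  best=H3
  add 115.63.193.64/28 -> H2 at depth 28
  ? 64.98.111.54  path d0:H0→d1:-→d2:-→d3:-→d4:-→d5:-→d6:-→d7:-→d8:H1  best=H1
  - 64.0.0.0/8 clear@8
  ? 115.54.76.152  path d0:H0→d1:-→d2:-→d3:-→d4:-→d5:-→d6:-→d7:-→d8:-→d9:-→d10:-→d11:-→d12:H1  best=H1
  - 115.48.0.0/12 clear@12
  ? 115.63.193.64  path d0:H0→d1:-→d2:-→d3:-→d4:-→d5:-→d6:-→d7:-→d8:-→d9:-→d10:-→d11:-→d12:-→d13:-→d14:-→d15:-→d16:-→d17:-→d18:-→d19:-→d20:-→d21:-→d22:-→d23:-→d24:-→d25:-→d26:-→d27:-→d28:H2  best=H2
  ? 37.185.222.153  path d0:H0→d1:-  best=H0
  add 111.176.147.68/32 -> H3 at depth 32
  - 111.176.147.68/32 clear@32
  add 115.63.192.0/20 -> H1 at depth 20
  - 0.0.0.0/0 clear@0
  ? 111.176.0.0  path d0:-→d1:-→d2:-→d3:-→d4:-→d5:-→d6:-→d7:-→d8:-→d9:-→d10:-→d11:-→d12:-→d13:-→d14:-→d15:-→d16:H3  best=H3
  ? 187.218.189.119  path d0:-  best=no-route
  add 64.20.105.0/24 -> H2 at depth 24
  ? 59.10.243.208  path d0:-→d1:-  best=no-route

== LOOKUPS ==
["no-route","H2","H3","H1","H3","H1","H1","H2","H0","H3","no-route","no-route"]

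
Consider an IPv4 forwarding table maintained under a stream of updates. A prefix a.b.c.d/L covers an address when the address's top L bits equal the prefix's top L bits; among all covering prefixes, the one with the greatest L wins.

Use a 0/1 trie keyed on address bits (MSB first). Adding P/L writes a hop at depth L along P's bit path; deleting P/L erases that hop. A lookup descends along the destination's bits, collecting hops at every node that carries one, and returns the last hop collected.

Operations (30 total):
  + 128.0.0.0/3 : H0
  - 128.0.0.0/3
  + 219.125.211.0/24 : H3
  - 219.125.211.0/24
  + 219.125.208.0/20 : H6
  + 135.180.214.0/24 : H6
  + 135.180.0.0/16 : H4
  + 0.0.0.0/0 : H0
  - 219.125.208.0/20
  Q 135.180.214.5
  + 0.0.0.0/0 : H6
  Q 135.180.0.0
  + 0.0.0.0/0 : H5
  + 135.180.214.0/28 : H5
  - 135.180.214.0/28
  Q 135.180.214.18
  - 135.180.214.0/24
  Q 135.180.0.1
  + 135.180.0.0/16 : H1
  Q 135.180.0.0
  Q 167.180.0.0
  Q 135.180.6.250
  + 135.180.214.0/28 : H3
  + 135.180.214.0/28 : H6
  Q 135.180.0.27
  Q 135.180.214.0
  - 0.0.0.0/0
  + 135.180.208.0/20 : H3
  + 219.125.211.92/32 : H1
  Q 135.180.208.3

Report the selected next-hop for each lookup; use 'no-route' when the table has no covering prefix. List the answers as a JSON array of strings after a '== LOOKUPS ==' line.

Apply in order:
  add 128.0.0.0/3 -> H0 at depth 3
  del 128.0.0.0/3 (clear depth 3)
  add 219.125.211.0/24 -> H3 at depth 24
  del 219.125.211.0/24 (clear depth 24)
  add 219.125.208.0/20 -> H6 at depth 20
  add 135.180.214.0/24 -> H6 at depth 24
  add 135.180.0.0/16 -> H4 at depth 16
  add 0.0.0.0/0 -> H0 at depth 0
  del 219.125.208.0/20 (clear depth 20)
  Q 135.180.214.5: descend 100001111011010011010110 ; hops seen [H0,H4,H6] ; pick H6
  add 0.0.0.0/0 -> H6 at depth 0
  Q 135.180.0.0: descend 1000011110110100 ; hops seen [H6,H4] ; pick H4
  add 0.0.0.0/0 -> H5 at depth 0
  add 135.180.214.0/28 -> H5 at depth 28
  del 135.180.214.0/28 (clear depth 28)
  Q 135.180.214.18: descend 100001111011010011010110000 ; hops seen [H5,H4,H6] ; pick H6
  del 135.180.214.0/24 (clear depth 24)
  Q 135.180.0.1: descend 1000011110110100 ; hops seen [H5,H4] ; pick H4
  add 135.180.0.0/16 -> H1 at depth 16
  Q 135.180.0.0: descend 1000011110110100 ; hops seen [H5,H1] ; pick H1
  Q 167.180.0.0: descend 10 ; hops seen [H5] ; pick H5
  Q 135.180.6.250: descend 1000011110110100 ; hops seen [H5,H1] ; pick H1
  add 135.180.214.0/28 -> H3 at depth 28
  add 135.180.214.0/28 -> H6 at depth 28
  Q 135.180.0.27: descend 1000011110110100 ; hops seen [H5,H1] ; pick H1
  Q 135.180.214.0: descend 1000011110110100110101100000 ; hops seen [H5,H1,H6] ; pick H6
  del 0.0.0.0/0 (clear depth 0)
  add 135.180.208.0/20 -> H3 at depth 20
  add 219.125.211.92/32 -> H1 at depth 32
  Q 135.180.208.3: descend 100001111011010011010 ; hops seen [H1,H3] ; pick H3

== LOOKUPS ==
["H6","H4","H6","H4","H1","H5","H1","H1","H6","H3"]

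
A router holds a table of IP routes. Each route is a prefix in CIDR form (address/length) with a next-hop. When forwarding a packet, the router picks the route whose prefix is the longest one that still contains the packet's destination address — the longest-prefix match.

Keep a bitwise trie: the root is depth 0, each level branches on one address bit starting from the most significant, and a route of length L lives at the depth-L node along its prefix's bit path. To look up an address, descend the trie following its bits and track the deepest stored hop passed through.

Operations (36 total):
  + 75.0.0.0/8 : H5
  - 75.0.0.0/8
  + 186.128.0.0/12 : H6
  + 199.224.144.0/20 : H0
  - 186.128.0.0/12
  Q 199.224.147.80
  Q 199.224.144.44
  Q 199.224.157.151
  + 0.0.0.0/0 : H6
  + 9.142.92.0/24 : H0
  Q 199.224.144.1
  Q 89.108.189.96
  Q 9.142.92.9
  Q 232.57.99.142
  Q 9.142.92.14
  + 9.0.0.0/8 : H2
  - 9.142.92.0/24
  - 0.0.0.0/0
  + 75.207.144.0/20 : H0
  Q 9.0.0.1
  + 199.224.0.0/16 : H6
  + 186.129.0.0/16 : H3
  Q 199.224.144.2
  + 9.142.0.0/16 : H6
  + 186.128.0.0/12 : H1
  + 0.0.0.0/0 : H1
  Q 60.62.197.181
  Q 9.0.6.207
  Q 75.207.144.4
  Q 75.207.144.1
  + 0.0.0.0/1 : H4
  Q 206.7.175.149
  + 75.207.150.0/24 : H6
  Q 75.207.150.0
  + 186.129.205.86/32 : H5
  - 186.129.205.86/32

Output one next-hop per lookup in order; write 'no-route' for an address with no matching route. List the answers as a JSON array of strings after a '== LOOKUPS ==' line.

Process each operation:
  + 75.0.0.0/8 (H5) depth=8
  del 75.0.0.0/8 (clear depth 8)
  + 186.128.0.0/12 (H6) depth=12
  + 199.224.144.0/20 (H0) depth=20
  del 186.128.0.0/12 (clear depth 12)
  lookup 199.224.147.80: bits 11000111111000001001 walk d0:-→d1:-→d2:-→d3:-→d4:-→d5:-→d6:-→d7:-→d8:-→d9:-→d10:-→d11:-→d12:-→d13:-→d14:-→d15:-→d16:-→d17:-→d18:-→d19:-→d20:H0 -> H0
  lookup 199.224.144.44: bits 11000111111000001001 walk d0:-→d1:-→d2:-→d3:-→d4:-→d5:-→d6:-→d7:-→d8:-→d9:-→d10:-→d11:-→d12:-→d13:-→d14:-→d15:-→d16:-→d17:-→d18:-→d19:-→d20:H0 -> H0
  lookup 199.224.157.151: bits 11000111111000001001 walk d0:-→d1:-→d2:-→d3:-→d4:-→d5:-→d6:-→d7:-→d8:-→d9:-→d10:-→d11:-→d12:-→d13:-→d14:-→d15:-→d16:-→d17:-→d18:-→d19:-→d20:H0 -> H0
  + 0.0.0.0/0 (H6) depth=0
  + 9.142.92.0/24 (H0) depth=24
  lookup 199.224.144.1: bits 11000111111000001001 walk d0:H6→d1:-→d2:-→d3:-→d4:-→d5:-→d6:-→d7:-→d8:-→d9:-→d10:-→d11:-→d12:-→d13:-→d14:-→d15:-→d16:-→d17:-→d18:-→d19:-→d20:H0 -> H0
  lookup 89.108.189.96: bits 010 walk d0:H6→d1:-→d2:-→d3:- -> H6
  lookup 9.142.92.9: bits 000010011000111001011100 walk d0:H6→d1:-→d2:-→d3:-→d4:-→d5:-→d6:-→d7:-→d8:-→d9:-→d10:-→d11:-→d12:-→d13:-→d14:-→d15:-→d16:-→d17:-→d18:-→d19:-→d20:-→d21:-→d22:-→d23:-→d24:H0 -> H0
  lookup 232.57.99.142: bits 11 walk d0:H6→d1:-→d2:- -> H6
  lookup 9.142.92.14: bits 000010011000111001011100 walk d0:H6→d1:-→d2:-→d3:-→d4:-→d5:-→d6:-→d7:-→d8:-→d9:-→d10:-→d11:-→d12:-→d13:-→d14:-→d15:-→d16:-→d17:-→d18:-→d19:-→d20:-→d21:-→d22:-→d23:-→d24:H0 -> H0
  + 9.0.0.0/8 (H2) depth=8
  del 9.142.92.0/24 (clear depth 24)
  del 0.0.0.0/0 (clear depth 0)
  + 75.207.144.0/20 (H0) depth=20
  lookup 9.0.0.1: bits 00001001 walk d0:-→d1:-→d2:-→d3:-→d4:-→d5:-→d6:-→d7:-→d8:H2 -> H2
  + 199.224.0.0/16 (H6) depth=16
  + 186.129.0.0/16 (H3) depth=16
  lookup 199.224.144.2: bits 11000111111000001001 walk d0:-→d1:-→d2:-→d3:-→d4:-→d5:-→d6:-→d7:-→d8:-→d9:-→d10:-→d11:-→d12:-→d13:-→d14:-→d15:-→d16:H6→d17:-→d18:-→d19:-→d20:H0 -> H0
  + 9.142.0.0/16 (H6) depth=16
  + 186.128.0.0/12 (H1) depth=12
  + 0.0.0.0/0 (H1) depth=0
  lookup 60.62.197.181: bits 00 walk d0:H1→d1:-→d2:- -> H1
  lookup 9.0.6.207: bits 00001001 walk d0:H1→d1:-→d2:-→d3:-→d4:-→d5:-→d6:-→d7:-→d8:H2 -> H2
  lookup 75.207.144.4: bits 01001011110011111001 walk d0:H1→d1:-→d2:-→d3:-→d4:-→d5:-→d6:-→d7:-→d8:-→d9:-→d10:-→d11:-→d12:-→d13:-→d14:-→d15:-→d16:-→d17:-→d18:-→d19:-→d20:H0 -> H0
  lookup 75.207.144.1: bits 01001011110011111001 walk d0:H1→d1:-→d2:-→d3:-→d4:-→d5:-→d6:-→d7:-→d8:-→d9:-→d10:-→d11:-→d12:-→d13:-→d14:-→d15:-→d16:-→d17:-→d18:-→d19:-→d20:H0 -> H0
  + 0.0.0.0/1 (H4) depth=1
  lookup 206.7.175.149: bits 1100 walk d0:H1→d1:-→d2:-→d3:-→d4:- -> H1
  + 75.207.150.0/24 (H6) depth=24
  lookup 75.207.150.0: bits 010010111100111110010110 walk d0:H1→d1:H4→d2:-→d3:-→d4:-→d5:-→d6:-→d7:-→d8:-→d9:-→d10:-→d11:-→d12:-→d13:-→d14:-→d15:-→d16:-→d17:-→d18:-→d19:-→d20:H0→d21:-→d22:-→d23:-→d24:H6 -> H6
  + 186.129.205.86/32 (H5) depth=32
  del 186.129.205.86/32 (clear depth 32)

== LOOKUPS ==
["H0","H0","H0","H0","H6","H0","H6","H0","H2","H0","H1","H2","H0","H0","H1","H6"]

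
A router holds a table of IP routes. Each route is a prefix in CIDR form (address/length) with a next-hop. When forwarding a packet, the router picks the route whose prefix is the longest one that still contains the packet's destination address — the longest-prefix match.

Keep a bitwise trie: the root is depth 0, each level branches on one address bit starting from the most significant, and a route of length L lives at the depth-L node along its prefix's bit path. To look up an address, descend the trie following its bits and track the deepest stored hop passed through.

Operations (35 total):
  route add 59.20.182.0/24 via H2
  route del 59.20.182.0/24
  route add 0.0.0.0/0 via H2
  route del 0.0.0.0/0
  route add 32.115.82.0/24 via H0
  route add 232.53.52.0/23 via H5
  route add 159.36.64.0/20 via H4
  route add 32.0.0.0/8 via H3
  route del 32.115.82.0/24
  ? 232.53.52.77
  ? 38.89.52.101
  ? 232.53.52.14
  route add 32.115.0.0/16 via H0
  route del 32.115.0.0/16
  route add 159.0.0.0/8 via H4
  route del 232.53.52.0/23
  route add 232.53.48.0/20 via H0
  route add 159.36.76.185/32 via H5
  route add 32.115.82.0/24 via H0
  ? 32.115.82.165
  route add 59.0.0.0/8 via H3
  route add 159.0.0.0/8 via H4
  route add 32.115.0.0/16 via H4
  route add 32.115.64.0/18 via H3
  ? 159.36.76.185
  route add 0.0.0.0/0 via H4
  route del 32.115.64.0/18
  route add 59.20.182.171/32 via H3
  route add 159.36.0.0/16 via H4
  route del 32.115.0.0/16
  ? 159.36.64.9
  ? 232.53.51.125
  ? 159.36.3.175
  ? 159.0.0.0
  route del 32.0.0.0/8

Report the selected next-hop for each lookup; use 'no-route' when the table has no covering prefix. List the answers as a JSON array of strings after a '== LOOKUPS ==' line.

Apply in order:
  add 59.20.182.0/24 -> H2 at depth 24
  del 59.20.182.0/24 (clear depth 24)
  add 0.0.0.0/0 -> H2 at depth 0
  del 0.0.0.0/0 (clear depth 0)
  add 32.115.82.0/24 -> H0 at depth 24
  add 232.53.52.0/23 -> H5 at depth 23
  add 159.36.64.0/20 -> H4 at depth 20
  add 32.0.0.0/8 -> H3 at depth 8
  del 32.115.82.0/24 (clear depth 24)
  Q 232.53.52.77: descend 11101000001101010011010 ; hops seen [H5] ; pick H5
  Q 38.89.52.101: descend 00100 ; hops seen [∅] ; pick no-route
  Q 232.53.52.14: descend 11101000001101010011010 ; hops seen [H5] ; pick H5
  add 32.115.0.0/16 -> H0 at depth 16
  del 32.115.0.0/16 (clear depth 16)
  add 159.0.0.0/8 -> H4 at depth 8
  del 232.53.52.0/23 (clear depth 23)
  add 232.53.48.0/20 -> H0 at depth 20
  add 159.36.76.185/32 -> H5 at depth 32
  add 32.115.82.0/24 -> H0 at depth 24
  Q 32.115.82.165: descend 001000000111001101010010 ; hops seen [H3,H0] ; pick H0
  add 59.0.0.0/8 -> H3 at depth 8
  add 159.0.0.0/8 -> H4 at depth 8
  add 32.115.0.0/16 -> H4 at depth 16
  add 32.115.64.0/18 -> H3 at depth 18
  Q 159.36.76.185: descend 10011111001001000100110010111001 ; hops seen [H4,H4,H5] ; pick H5
  add 0.0.0.0/0 -> H4 at depth 0
  del 32.115.64.0/18 (clear depth 18)
  add 59.20.182.171/32 -> H3 at depth 32
  add 159.36.0.0/16 -> H4 at depth 16
  del 32.115.0.0/16 (clear depth 16)
  Q 159.36.64.9: descend 10011111001001000100 ; hops seen [H4,H4,H4,H4] ; pick H4
  Q 232.53.51.125: descend 111010000011010100110 ; hops seen [H4,H0] ; pick H0
  Q 159.36.3.175: descend 10011111001001000 ; hops seen [H4,H4,H4] ; pick H4
  Q 159.0.0.0: descend 1001111100 ; hops seen [H4,H4] ; pick H4
  del 32.0.0.0/8 (clear depth 8)

== LOOKUPS ==
["H5","no-route","H5","H0","H5","H4","H0","H4","H4"]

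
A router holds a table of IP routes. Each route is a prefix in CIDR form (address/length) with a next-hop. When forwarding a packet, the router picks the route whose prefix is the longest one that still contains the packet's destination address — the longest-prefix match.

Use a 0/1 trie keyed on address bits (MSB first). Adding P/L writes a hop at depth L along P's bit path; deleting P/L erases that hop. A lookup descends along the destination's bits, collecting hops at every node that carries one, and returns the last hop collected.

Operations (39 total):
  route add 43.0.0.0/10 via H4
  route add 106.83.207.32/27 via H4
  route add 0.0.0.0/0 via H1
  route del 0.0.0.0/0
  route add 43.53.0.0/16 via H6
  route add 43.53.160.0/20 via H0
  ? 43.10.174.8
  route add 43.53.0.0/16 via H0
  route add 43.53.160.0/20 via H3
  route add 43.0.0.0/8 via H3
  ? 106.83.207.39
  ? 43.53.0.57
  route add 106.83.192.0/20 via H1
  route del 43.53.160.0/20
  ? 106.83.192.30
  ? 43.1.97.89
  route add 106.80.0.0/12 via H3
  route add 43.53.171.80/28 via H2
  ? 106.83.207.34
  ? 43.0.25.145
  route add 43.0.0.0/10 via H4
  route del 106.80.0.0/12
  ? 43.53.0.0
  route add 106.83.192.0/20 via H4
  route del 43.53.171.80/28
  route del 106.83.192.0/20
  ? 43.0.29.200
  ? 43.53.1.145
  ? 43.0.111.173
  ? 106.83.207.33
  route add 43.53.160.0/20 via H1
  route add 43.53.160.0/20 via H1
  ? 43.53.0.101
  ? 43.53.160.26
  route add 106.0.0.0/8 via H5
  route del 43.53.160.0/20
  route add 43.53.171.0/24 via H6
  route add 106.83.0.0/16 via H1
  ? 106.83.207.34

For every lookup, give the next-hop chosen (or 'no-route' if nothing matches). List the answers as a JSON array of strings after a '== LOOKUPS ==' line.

Trace:
  + 43.0.0.0/10 (H4) depth=10
  + 106.83.207.32/27 (H4) depth=27
  + 0.0.0.0/0 (H1) depth=0
  del 0.0.0.0/0 (clear depth 0)
  + 43.53.0.0/16 (H6) depth=16
  + 43.53.160.0/20 (H0) depth=20
  Q 43.10.174.8: descend 0010101100 ; hops seen [H4] ; pick H4
  + 43.53.0.0/16 (H0) depth=16
  + 43.53.160.0/20 (H3) depth=20
  + 43.0.0.0/8 (H3) depth=8
  Q 106.83.207.39: descend 011010100101001111001111001 ; hops seen [H4] ; pick H4
  Q 43.53.0.57: descend 0010101100110101 ; hops seen [H3,H4,H0] ; pick H0
  + 106.83.192.0/20 (H1) depth=20
  del 43.53.160.0/20 (clear depth 20)
  Q 106.83.192.30: descend 01101010010100111100 ; hops seen [H1] ; pick H1
  Q 43.1.97.89: descend 0010101100 ; hops seen [H3,H4] ; pick H4
  + 106.80.0.0/12 (H3) depth=12
  + 43.53.171.80/28 (H2) depth=28
  Q 106.83.207.34: descend 011010100101001111001111001 ; hops seen [H3,H1,H4] ; pick H4
  Q 43.0.25.145: descend 0010101100 ; hops seen [H3,H4] ; pick H4
  + 43.0.0.0/10 (H4) depth=10
  del 106.80.0.0/12 (clear depth 12)
  Q 43.53.0.0: descend 0010101100110101 ; hops seen [H3,H4,H0] ; pick H0
  + 106.83.192.0/20 (H4) depth=20
  del 43.53.171.80/28 (clear depth 28)
  del 106.83.192.0/20 (clear depth 20)
  Q 43.0.29.200: descend 0010101100 ; hops seen [H3,H4] ; pick H4
  Q 43.53.1.145: descend 0010101100110101 ; hops seen [H3,H4,H0] ; pick H0
  Q 43.0.111.173: descend 0010101100 ; hops seen [H3,H4] ; pick H4
  Q 106.83.207.33: descend 011010100101001111001111001 ; hops seen [H4] ; pick H4
  + 43.53.160.0/20 (H1) depth=20
  + 43.53.160.0/20 (H1) depth=20
  Q 43.53.0.101: descend 0010101100110101 ; hops seen [H3,H4,H0] ; pick H0
  Q 43.53.160.26: descend 00101011001101011010 ; hops seen [H3,H4,H0,H1] ; pick H1
  + 106.0.0.0/8 (H5) depth=8
  del 43.53.160.0/20 (clear depth 20)
  + 43.53.171.0/24 (H6) depth=24
  + 106.83.0.0/16 (H1) depth=16
  Q 106.83.207.34: descend 011010100101001111001111001 ; hops seen [H5,H1,H4] ; pick H4

== LOOKUPS ==
["H4","H4","H0","H1","H4","H4","H4","H0","H4","H0","H4","H4","H0","H1","H4"]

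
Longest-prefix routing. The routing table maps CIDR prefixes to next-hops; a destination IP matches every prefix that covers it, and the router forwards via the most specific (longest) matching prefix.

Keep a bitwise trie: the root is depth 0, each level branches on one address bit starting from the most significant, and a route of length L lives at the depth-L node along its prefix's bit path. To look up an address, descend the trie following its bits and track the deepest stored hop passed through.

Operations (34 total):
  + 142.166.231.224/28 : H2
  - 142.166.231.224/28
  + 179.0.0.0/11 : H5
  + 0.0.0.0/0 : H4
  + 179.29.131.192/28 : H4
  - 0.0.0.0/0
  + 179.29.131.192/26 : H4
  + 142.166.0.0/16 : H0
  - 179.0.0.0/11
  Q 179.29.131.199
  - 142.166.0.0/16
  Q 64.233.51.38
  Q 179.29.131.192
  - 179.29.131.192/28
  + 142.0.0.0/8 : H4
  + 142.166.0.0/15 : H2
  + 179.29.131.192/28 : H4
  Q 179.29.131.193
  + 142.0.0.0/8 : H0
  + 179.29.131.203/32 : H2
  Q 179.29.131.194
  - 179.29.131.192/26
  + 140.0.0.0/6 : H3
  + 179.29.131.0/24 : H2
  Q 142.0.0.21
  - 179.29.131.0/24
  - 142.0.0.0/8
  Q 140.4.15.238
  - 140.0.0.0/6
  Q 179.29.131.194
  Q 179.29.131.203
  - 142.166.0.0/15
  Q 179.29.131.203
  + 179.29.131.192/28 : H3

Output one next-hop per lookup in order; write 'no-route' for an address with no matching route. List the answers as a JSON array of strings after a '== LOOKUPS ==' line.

Apply in order:
  + 142.166.231.224/28 (H2) depth=28
  - 142.166.231.224/28 clear@28
  + 179.0.0.0/11 (H5) depth=11
  + 0.0.0.0/0 (H4) depth=0
  + 179.29.131.192/28 (H4) depth=28
  - 0.0.0.0/0 clear@0
  + 179.29.131.192/26 (H4) depth=26
  + 142.166.0.0/16 (H0) depth=16
  - 179.0.0.0/11 clear@11
  Q 179.29.131.199: descend 1011001100011101100000111100 ; hops seen [H4,H4] ; pick H4
  - 142.166.0.0/16 clear@16
  Q 64.233.51.38: descend ε ; hops seen [∅] ; pick no-route
  Q 179.29.131.192: descend 1011001100011101100000111100 ; hops seen [H4,H4] ; pick H4
  - 179.29.131.192/28 clear@28
  + 142.0.0.0/8 (H4) depth=8
  + 142.166.0.0/15 (H2) depth=15
  + 179.29.131.192/28 (H4) depth=28
  Q 179.29.131.193: descend 1011001100011101100000111100 ; hops seen [H4,H4] ; pick H4
  + 142.0.0.0/8 (H0) depth=8
  + 179.29.131.203/32 (H2) depth=32
  Q 179.29.131.194: descend 1011001100011101100000111100 ; hops seen [H4,H4] ; pick H4
  - 179.29.131.192/26 clear@26
  + 140.0.0.0/6 (H3) depth=6
  + 179.29.131.0/24 (H2) depth=24
  Q 142.0.0.21: descend 10001110 ; hops seen [H3,H0] ; pick H0
  - 179.29.131.0/24 clear@24
  - 142.0.0.0/8 clear@8
  Q 140.4.15.238: descend 100011 ; hops seen [H3] ; pick H3
  - 140.0.0.0/6 clear@6
  Q 179.29.131.194: descend 1011001100011101100000111100 ; hops seen [H4] ; pick H4
  Q 179.29.131.203: descend 10110011000111011000001111001011 ; hops seen [H4,H2] ; pick H2
  - 142.166.0.0/15 clear@15
  Q 179.29.131.203: descend 10110011000111011000001111001011 ; hops seen [H4,H2] ; pick H2
  + 179.29.131.192/28 (H3) depth=28

== LOOKUPS ==
["H4","no-route","H4","H4","H4","H0","H3","H4","H2","H2"]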